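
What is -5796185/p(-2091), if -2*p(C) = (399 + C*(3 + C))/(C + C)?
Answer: -16159763780/1455469 ≈ -11103.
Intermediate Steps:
p(C) = -(399 + C*(3 + C))/(4*C) (p(C) = -(399 + C*(3 + C))/(2*(C + C)) = -(399 + C*(3 + C))/(2*(2*C)) = -(399 + C*(3 + C))*1/(2*C)/2 = -(399 + C*(3 + C))/(4*C))
-5796185/p(-2091) = -5796185*(-8364/(-399 - 1*(-2091)*(3 - 2091))) = -5796185*(-8364/(-399 - 1*(-2091)*(-2088))) = -5796185*(-8364/(-399 - 4366008)) = -5796185/((1/4)*(-1/2091)*(-4366407)) = -5796185/1455469/2788 = -5796185*2788/1455469 = -16159763780/1455469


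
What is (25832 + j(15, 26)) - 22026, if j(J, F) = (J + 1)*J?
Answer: 4046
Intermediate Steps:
j(J, F) = J*(1 + J) (j(J, F) = (1 + J)*J = J*(1 + J))
(25832 + j(15, 26)) - 22026 = (25832 + 15*(1 + 15)) - 22026 = (25832 + 15*16) - 22026 = (25832 + 240) - 22026 = 26072 - 22026 = 4046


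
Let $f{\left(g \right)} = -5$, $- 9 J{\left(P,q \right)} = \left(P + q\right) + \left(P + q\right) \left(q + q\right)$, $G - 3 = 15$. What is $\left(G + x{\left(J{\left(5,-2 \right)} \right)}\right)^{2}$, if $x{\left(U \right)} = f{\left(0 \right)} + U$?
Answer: $196$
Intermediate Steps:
$G = 18$ ($G = 3 + 15 = 18$)
$J{\left(P,q \right)} = - \frac{P}{9} - \frac{q}{9} - \frac{2 q \left(P + q\right)}{9}$ ($J{\left(P,q \right)} = - \frac{\left(P + q\right) + \left(P + q\right) \left(q + q\right)}{9} = - \frac{\left(P + q\right) + \left(P + q\right) 2 q}{9} = - \frac{\left(P + q\right) + 2 q \left(P + q\right)}{9} = - \frac{P + q + 2 q \left(P + q\right)}{9} = - \frac{P}{9} - \frac{q}{9} - \frac{2 q \left(P + q\right)}{9}$)
$x{\left(U \right)} = -5 + U$
$\left(G + x{\left(J{\left(5,-2 \right)} \right)}\right)^{2} = \left(18 - 4\right)^{2} = 14^{2} = 196$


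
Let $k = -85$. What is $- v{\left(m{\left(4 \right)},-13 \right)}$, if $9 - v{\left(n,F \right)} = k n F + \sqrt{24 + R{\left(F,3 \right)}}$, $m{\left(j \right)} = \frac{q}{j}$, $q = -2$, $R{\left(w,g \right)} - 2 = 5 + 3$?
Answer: $- \frac{1123}{2} + \sqrt{34} \approx -555.67$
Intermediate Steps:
$R{\left(w,g \right)} = 10$ ($R{\left(w,g \right)} = 2 + \left(5 + 3\right) = 2 + 8 = 10$)
$m{\left(j \right)} = - \frac{2}{j}$
$v{\left(n,F \right)} = 9 - \sqrt{34} + 85 F n$ ($v{\left(n,F \right)} = 9 - \left(- 85 n F + \sqrt{24 + 10}\right) = 9 - \left(- 85 F n + \sqrt{34}\right) = 9 - \left(\sqrt{34} - 85 F n\right) = 9 + \left(- \sqrt{34} + 85 F n\right) = 9 - \sqrt{34} + 85 F n$)
$- v{\left(m{\left(4 \right)},-13 \right)} = - (9 - \sqrt{34} + 85 \left(-13\right) \left(- \frac{2}{4}\right)) = - (9 - \sqrt{34} + 85 \left(-13\right) \left(\left(-2\right) \frac{1}{4}\right)) = - (9 - \sqrt{34} + 85 \left(-13\right) \left(- \frac{1}{2}\right)) = - (9 - \sqrt{34} + \frac{1105}{2}) = - (\frac{1123}{2} - \sqrt{34}) = - \frac{1123}{2} + \sqrt{34}$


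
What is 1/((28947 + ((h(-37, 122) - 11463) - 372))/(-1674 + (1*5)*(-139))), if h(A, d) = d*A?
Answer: -2369/12598 ≈ -0.18805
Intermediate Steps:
h(A, d) = A*d
1/((28947 + ((h(-37, 122) - 11463) - 372))/(-1674 + (1*5)*(-139))) = 1/((28947 + ((-37*122 - 11463) - 372))/(-1674 + (1*5)*(-139))) = 1/((28947 + ((-4514 - 11463) - 372))/(-1674 + 5*(-139))) = 1/((28947 + (-15977 - 372))/(-1674 - 695)) = 1/((28947 - 16349)/(-2369)) = 1/(12598*(-1/2369)) = 1/(-12598/2369) = -2369/12598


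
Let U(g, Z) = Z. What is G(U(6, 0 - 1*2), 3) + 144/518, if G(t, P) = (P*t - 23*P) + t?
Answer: -19871/259 ≈ -76.722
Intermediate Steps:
G(t, P) = t - 23*P + P*t (G(t, P) = (-23*P + P*t) + t = t - 23*P + P*t)
G(U(6, 0 - 1*2), 3) + 144/518 = ((0 - 1*2) - 23*3 + 3*(0 - 1*2)) + 144/518 = ((0 - 2) - 69 + 3*(0 - 2)) + 144*(1/518) = (-2 - 69 + 3*(-2)) + 72/259 = (-2 - 69 - 6) + 72/259 = -77 + 72/259 = -19871/259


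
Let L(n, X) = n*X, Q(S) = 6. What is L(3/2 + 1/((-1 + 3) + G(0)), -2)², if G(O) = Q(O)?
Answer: 169/16 ≈ 10.563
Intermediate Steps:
G(O) = 6
L(n, X) = X*n
L(3/2 + 1/((-1 + 3) + G(0)), -2)² = (-2*(3/2 + 1/((-1 + 3) + 6)))² = (-2*(3*(½) + 1/(2 + 6)))² = (-2*(3/2 + 1/8))² = (-2*(3/2 + 1*(⅛)))² = (-2*(3/2 + ⅛))² = (-2*13/8)² = (-13/4)² = 169/16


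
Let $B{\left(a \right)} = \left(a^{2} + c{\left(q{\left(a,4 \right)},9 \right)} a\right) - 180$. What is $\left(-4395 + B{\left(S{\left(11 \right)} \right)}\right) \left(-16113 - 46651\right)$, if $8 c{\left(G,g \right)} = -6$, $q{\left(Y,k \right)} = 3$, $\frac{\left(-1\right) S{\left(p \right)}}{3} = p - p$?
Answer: $287145300$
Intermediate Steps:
$S{\left(p \right)} = 0$ ($S{\left(p \right)} = - 3 \left(p - p\right) = \left(-3\right) 0 = 0$)
$c{\left(G,g \right)} = - \frac{3}{4}$ ($c{\left(G,g \right)} = \frac{1}{8} \left(-6\right) = - \frac{3}{4}$)
$B{\left(a \right)} = -180 + a^{2} - \frac{3 a}{4}$ ($B{\left(a \right)} = \left(a^{2} - \frac{3 a}{4}\right) - 180 = -180 + a^{2} - \frac{3 a}{4}$)
$\left(-4395 + B{\left(S{\left(11 \right)} \right)}\right) \left(-16113 - 46651\right) = \left(-4395 - \left(180 - 0^{2}\right)\right) \left(-16113 - 46651\right) = \left(-4395 + \left(-180 + 0 + 0\right)\right) \left(-62764\right) = \left(-4395 - 180\right) \left(-62764\right) = \left(-4575\right) \left(-62764\right) = 287145300$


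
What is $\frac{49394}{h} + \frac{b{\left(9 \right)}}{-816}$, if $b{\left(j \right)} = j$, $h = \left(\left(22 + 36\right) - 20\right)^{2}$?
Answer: $\frac{3357709}{98192} \approx 34.195$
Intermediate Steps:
$h = 1444$ ($h = \left(58 - 20\right)^{2} = 38^{2} = 1444$)
$\frac{49394}{h} + \frac{b{\left(9 \right)}}{-816} = \frac{49394}{1444} + \frac{9}{-816} = 49394 \cdot \frac{1}{1444} + 9 \left(- \frac{1}{816}\right) = \frac{24697}{722} - \frac{3}{272} = \frac{3357709}{98192}$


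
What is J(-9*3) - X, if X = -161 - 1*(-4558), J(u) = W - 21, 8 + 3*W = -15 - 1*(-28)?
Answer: -13249/3 ≈ -4416.3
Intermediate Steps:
W = 5/3 (W = -8/3 + (-15 - 1*(-28))/3 = -8/3 + (-15 + 28)/3 = -8/3 + (⅓)*13 = -8/3 + 13/3 = 5/3 ≈ 1.6667)
J(u) = -58/3 (J(u) = 5/3 - 21 = -58/3)
X = 4397 (X = -161 + 4558 = 4397)
J(-9*3) - X = -58/3 - 1*4397 = -58/3 - 4397 = -13249/3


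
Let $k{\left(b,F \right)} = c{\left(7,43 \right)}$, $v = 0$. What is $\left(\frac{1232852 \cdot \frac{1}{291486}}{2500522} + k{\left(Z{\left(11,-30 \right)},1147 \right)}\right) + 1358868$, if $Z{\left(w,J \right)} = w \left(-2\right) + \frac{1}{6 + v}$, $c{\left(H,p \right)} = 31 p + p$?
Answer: $\frac{247859293832085425}{182216788923} \approx 1.3602 \cdot 10^{6}$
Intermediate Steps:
$c{\left(H,p \right)} = 32 p$
$Z{\left(w,J \right)} = \frac{1}{6} - 2 w$ ($Z{\left(w,J \right)} = w \left(-2\right) + \frac{1}{6 + 0} = - 2 w + \frac{1}{6} = \frac{1}{6} - 2 w$)
$k{\left(b,F \right)} = 1376$ ($k{\left(b,F \right)} = 32 \cdot 43 = 1376$)
$\left(\frac{1232852 \cdot \frac{1}{291486}}{2500522} + k{\left(Z{\left(11,-30 \right)},1147 \right)}\right) + 1358868 = \left(\frac{1232852 \cdot \frac{1}{291486}}{2500522} + 1376\right) + 1358868 = \left(1232852 \cdot \frac{1}{291486} \cdot \frac{1}{2500522} + 1376\right) + 1358868 = \left(\frac{616426}{145743} \cdot \frac{1}{2500522} + 1376\right) + 1358868 = \left(\frac{308213}{182216788923} + 1376\right) + 1358868 = \frac{250730301866261}{182216788923} + 1358868 = \frac{247859293832085425}{182216788923}$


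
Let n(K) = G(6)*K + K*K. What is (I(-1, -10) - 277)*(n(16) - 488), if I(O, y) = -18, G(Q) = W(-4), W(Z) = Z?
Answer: 87320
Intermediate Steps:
G(Q) = -4
n(K) = K² - 4*K (n(K) = -4*K + K*K = -4*K + K² = K² - 4*K)
(I(-1, -10) - 277)*(n(16) - 488) = (-18 - 277)*(16*(-4 + 16) - 488) = -295*(16*12 - 488) = -295*(192 - 488) = -295*(-296) = 87320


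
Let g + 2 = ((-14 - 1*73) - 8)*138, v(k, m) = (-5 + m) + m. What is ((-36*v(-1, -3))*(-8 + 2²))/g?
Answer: 18/149 ≈ 0.12081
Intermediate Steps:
v(k, m) = -5 + 2*m
g = -13112 (g = -2 + ((-14 - 1*73) - 8)*138 = -2 + ((-14 - 73) - 8)*138 = -2 + (-87 - 8)*138 = -2 - 95*138 = -2 - 13110 = -13112)
((-36*v(-1, -3))*(-8 + 2²))/g = ((-36*(-5 + 2*(-3)))*(-8 + 2²))/(-13112) = ((-36*(-5 - 6))*(-8 + 4))*(-1/13112) = (-36*(-11)*(-4))*(-1/13112) = (396*(-4))*(-1/13112) = -1584*(-1/13112) = 18/149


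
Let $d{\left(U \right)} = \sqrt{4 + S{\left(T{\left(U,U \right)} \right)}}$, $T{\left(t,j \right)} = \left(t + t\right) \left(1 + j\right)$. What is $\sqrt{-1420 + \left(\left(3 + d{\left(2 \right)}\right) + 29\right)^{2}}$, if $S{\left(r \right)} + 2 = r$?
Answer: $\sqrt{-1420 + \left(32 + \sqrt{14}\right)^{2}} \approx 11.939 i$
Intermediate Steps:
$T{\left(t,j \right)} = 2 t \left(1 + j\right)$
$S{\left(r \right)} = -2 + r$
$d{\left(U \right)} = \sqrt{2 + 2 U \left(1 + U\right)}$ ($d{\left(U \right)} = \sqrt{4 + \left(-2 + 2 U \left(1 + U\right)\right)} = \sqrt{2 + 2 U \left(1 + U\right)}$)
$\sqrt{-1420 + \left(\left(3 + d{\left(2 \right)}\right) + 29\right)^{2}} = \sqrt{-1420 + \left(\left(3 + \sqrt{2} \sqrt{1 + 2 \left(1 + 2\right)}\right) + 29\right)^{2}} = \sqrt{-1420 + \left(\left(3 + \sqrt{2} \sqrt{1 + 2 \cdot 3}\right) + 29\right)^{2}} = \sqrt{-1420 + \left(\left(3 + \sqrt{2} \sqrt{1 + 6}\right) + 29\right)^{2}} = \sqrt{-1420 + \left(\left(3 + \sqrt{2} \sqrt{7}\right) + 29\right)^{2}} = \sqrt{-1420 + \left(\left(3 + \sqrt{14}\right) + 29\right)^{2}} = \sqrt{-1420 + \left(32 + \sqrt{14}\right)^{2}}$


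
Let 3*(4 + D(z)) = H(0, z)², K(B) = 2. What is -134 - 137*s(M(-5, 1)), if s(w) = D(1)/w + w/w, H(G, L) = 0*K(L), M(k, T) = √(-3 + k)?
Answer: -271 - 137*I*√2 ≈ -271.0 - 193.75*I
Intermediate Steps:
H(G, L) = 0 (H(G, L) = 0*2 = 0)
D(z) = -4 (D(z) = -4 + (⅓)*0² = -4 + (⅓)*0 = -4 + 0 = -4)
s(w) = 1 - 4/w (s(w) = -4/w + w/w = -4/w + 1 = 1 - 4/w)
-134 - 137*s(M(-5, 1)) = -134 - 137*(-4 + √(-3 - 5))/(√(-3 - 5)) = -134 - 137*(-4 + √(-8))/(√(-8)) = -134 - 137*(-4 + 2*I*√2)/(2*I*√2) = -134 - 137*(-I*√2/4)*(-4 + 2*I*√2) = -134 - (-137)*I*√2*(-4 + 2*I*√2)/4 = -134 + 137*I*√2*(-4 + 2*I*√2)/4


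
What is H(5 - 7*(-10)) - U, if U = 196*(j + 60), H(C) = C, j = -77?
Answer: 3407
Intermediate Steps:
U = -3332 (U = 196*(-77 + 60) = 196*(-17) = -3332)
H(5 - 7*(-10)) - U = (5 - 7*(-10)) - 1*(-3332) = (5 + 70) + 3332 = 75 + 3332 = 3407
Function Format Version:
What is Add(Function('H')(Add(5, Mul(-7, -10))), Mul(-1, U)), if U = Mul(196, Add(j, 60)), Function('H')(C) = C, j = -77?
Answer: 3407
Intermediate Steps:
U = -3332 (U = Mul(196, Add(-77, 60)) = Mul(196, -17) = -3332)
Add(Function('H')(Add(5, Mul(-7, -10))), Mul(-1, U)) = Add(Add(5, Mul(-7, -10)), Mul(-1, -3332)) = Add(Add(5, 70), 3332) = Add(75, 3332) = 3407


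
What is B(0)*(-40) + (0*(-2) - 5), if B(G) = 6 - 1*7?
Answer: 35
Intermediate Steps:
B(G) = -1 (B(G) = 6 - 7 = -1)
B(0)*(-40) + (0*(-2) - 5) = -1*(-40) + (0*(-2) - 5) = 40 + (0 - 5) = 40 - 5 = 35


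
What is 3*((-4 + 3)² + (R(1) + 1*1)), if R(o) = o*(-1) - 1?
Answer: 0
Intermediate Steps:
R(o) = -1 - o (R(o) = -o - 1 = -1 - o)
3*((-4 + 3)² + (R(1) + 1*1)) = 3*((-4 + 3)² + ((-1 - 1*1) + 1*1)) = 3*((-1)² + ((-1 - 1) + 1)) = 3*(1 + (-2 + 1)) = 3*(1 - 1) = 3*0 = 0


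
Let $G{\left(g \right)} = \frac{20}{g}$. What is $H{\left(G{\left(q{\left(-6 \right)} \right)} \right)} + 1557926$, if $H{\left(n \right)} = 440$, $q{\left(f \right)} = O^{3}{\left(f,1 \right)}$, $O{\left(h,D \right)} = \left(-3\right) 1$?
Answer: $1558366$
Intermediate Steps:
$O{\left(h,D \right)} = -3$
$q{\left(f \right)} = -27$ ($q{\left(f \right)} = \left(-3\right)^{3} = -27$)
$H{\left(G{\left(q{\left(-6 \right)} \right)} \right)} + 1557926 = 440 + 1557926 = 1558366$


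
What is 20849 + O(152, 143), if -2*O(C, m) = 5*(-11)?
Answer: 41753/2 ≈ 20877.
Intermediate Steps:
O(C, m) = 55/2 (O(C, m) = -5*(-11)/2 = -½*(-55) = 55/2)
20849 + O(152, 143) = 20849 + 55/2 = 41753/2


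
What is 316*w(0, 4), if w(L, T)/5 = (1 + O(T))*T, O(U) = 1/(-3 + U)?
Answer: 12640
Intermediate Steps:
w(L, T) = 5*T*(1 + 1/(-3 + T)) (w(L, T) = 5*((1 + 1/(-3 + T))*T) = 5*(T*(1 + 1/(-3 + T))) = 5*T*(1 + 1/(-3 + T)))
316*w(0, 4) = 316*(5*4*(-2 + 4)/(-3 + 4)) = 316*(5*4*2/1) = 316*(5*4*1*2) = 316*40 = 12640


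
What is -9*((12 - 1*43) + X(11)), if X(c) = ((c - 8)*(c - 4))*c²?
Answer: -22590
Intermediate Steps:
X(c) = c²*(-8 + c)*(-4 + c) (X(c) = ((-8 + c)*(-4 + c))*c² = c²*(-8 + c)*(-4 + c))
-9*((12 - 1*43) + X(11)) = -9*((12 - 1*43) + 11²*(32 + 11² - 12*11)) = -9*((12 - 43) + 121*(32 + 121 - 132)) = -9*(-31 + 121*21) = -9*(-31 + 2541) = -9*2510 = -22590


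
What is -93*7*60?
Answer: -39060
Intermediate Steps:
-93*7*60 = -651*60 = -39060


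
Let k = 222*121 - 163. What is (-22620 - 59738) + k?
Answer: -55659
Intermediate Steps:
k = 26699 (k = 26862 - 163 = 26699)
(-22620 - 59738) + k = (-22620 - 59738) + 26699 = -82358 + 26699 = -55659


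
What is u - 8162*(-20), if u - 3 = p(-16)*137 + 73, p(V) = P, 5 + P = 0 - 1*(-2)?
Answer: 162905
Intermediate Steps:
P = -3 (P = -5 + (0 - 1*(-2)) = -5 + (0 + 2) = -5 + 2 = -3)
p(V) = -3
u = -335 (u = 3 + (-3*137 + 73) = 3 + (-411 + 73) = 3 - 338 = -335)
u - 8162*(-20) = -335 - 8162*(-20) = -335 + 163240 = 162905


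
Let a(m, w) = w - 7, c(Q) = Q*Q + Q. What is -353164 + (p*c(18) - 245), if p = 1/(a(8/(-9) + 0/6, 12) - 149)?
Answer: -2827291/8 ≈ -3.5341e+5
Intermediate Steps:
c(Q) = Q + Q² (c(Q) = Q² + Q = Q + Q²)
a(m, w) = -7 + w
p = -1/144 (p = 1/((-7 + 12) - 149) = 1/(5 - 149) = 1/(-144) = -1/144 ≈ -0.0069444)
-353164 + (p*c(18) - 245) = -353164 + (-(1 + 18)/8 - 245) = -353164 + (-19/8 - 245) = -353164 - 1979/8 = -2827291/8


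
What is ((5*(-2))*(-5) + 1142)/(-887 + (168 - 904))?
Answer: -1192/1623 ≈ -0.73444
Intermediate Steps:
((5*(-2))*(-5) + 1142)/(-887 + (168 - 904)) = (-10*(-5) + 1142)/(-887 - 736) = (50 + 1142)/(-1623) = 1192*(-1/1623) = -1192/1623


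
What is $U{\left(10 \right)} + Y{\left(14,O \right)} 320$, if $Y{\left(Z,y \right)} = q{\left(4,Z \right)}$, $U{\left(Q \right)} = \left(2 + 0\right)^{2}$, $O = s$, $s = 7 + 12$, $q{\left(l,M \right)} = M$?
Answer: $4484$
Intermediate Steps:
$s = 19$
$O = 19$
$U{\left(Q \right)} = 4$ ($U{\left(Q \right)} = 2^{2} = 4$)
$Y{\left(Z,y \right)} = Z$
$U{\left(10 \right)} + Y{\left(14,O \right)} 320 = 4 + 14 \cdot 320 = 4 + 4480 = 4484$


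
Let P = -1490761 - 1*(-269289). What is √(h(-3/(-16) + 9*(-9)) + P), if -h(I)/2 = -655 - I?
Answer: I*√19525178/4 ≈ 1104.7*I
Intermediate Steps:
h(I) = 1310 + 2*I (h(I) = -2*(-655 - I) = 1310 + 2*I)
P = -1221472 (P = -1490761 + 269289 = -1221472)
√(h(-3/(-16) + 9*(-9)) + P) = √((1310 + 2*(-3/(-16) + 9*(-9))) - 1221472) = √((1310 + 2*(-3*(-1/16) - 81)) - 1221472) = √((1310 + 2*(3/16 - 81)) - 1221472) = √((1310 + 2*(-1293/16)) - 1221472) = √((1310 - 1293/8) - 1221472) = √(9187/8 - 1221472) = √(-9762589/8) = I*√19525178/4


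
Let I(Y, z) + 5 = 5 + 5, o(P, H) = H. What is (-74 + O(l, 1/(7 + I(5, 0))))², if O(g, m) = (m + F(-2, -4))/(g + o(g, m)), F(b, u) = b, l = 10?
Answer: 80586529/14641 ≈ 5504.2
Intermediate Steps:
I(Y, z) = 5 (I(Y, z) = -5 + (5 + 5) = -5 + 10 = 5)
O(g, m) = (-2 + m)/(g + m) (O(g, m) = (m - 2)/(g + m) = (-2 + m)/(g + m))
(-74 + O(l, 1/(7 + I(5, 0))))² = (-74 + (-2 + 1/(7 + 5))/(10 + 1/(7 + 5)))² = (-74 + (-2 + 1/12)/(10 + 1/12))² = (-74 - 23/12/(121/12))² = (-74 + (12/121)*(-23/12))² = (-74 - 23/121)² = (-8977/121)² = 80586529/14641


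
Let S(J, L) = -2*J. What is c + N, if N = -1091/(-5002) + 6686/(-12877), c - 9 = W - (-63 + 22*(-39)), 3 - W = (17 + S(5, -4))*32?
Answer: 45647830021/64410754 ≈ 708.70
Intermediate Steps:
W = -221 (W = 3 - (17 - 2*5)*32 = 3 - (17 - 10)*32 = 3 - 7*32 = 3 - 1*224 = 3 - 224 = -221)
c = 709 (c = 9 + (-221 - (-63 + 22*(-39))) = 9 + (-221 - (-63 - 858)) = 9 + (-221 - 1*(-921)) = 9 + (-221 + 921) = 9 + 700 = 709)
N = -19394565/64410754 (N = -1091*(-1/5002) + 6686*(-1/12877) = 1091/5002 - 6686/12877 = -19394565/64410754 ≈ -0.30111)
c + N = 709 - 19394565/64410754 = 45647830021/64410754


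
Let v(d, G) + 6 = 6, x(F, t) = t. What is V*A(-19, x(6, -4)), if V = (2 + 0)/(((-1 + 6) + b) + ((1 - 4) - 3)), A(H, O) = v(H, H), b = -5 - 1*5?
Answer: 0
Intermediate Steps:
b = -10 (b = -5 - 5 = -10)
v(d, G) = 0 (v(d, G) = -6 + 6 = 0)
A(H, O) = 0
V = -2/11 (V = (2 + 0)/(((-1 + 6) - 10) + ((1 - 4) - 3)) = 2/((5 - 10) + (-3 - 3)) = 2/(-5 - 6) = 2/(-11) = 2*(-1/11) = -2/11 ≈ -0.18182)
V*A(-19, x(6, -4)) = -2/11*0 = 0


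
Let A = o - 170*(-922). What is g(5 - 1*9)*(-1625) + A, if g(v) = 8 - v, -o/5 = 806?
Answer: 133210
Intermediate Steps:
o = -4030 (o = -5*806 = -4030)
A = 152710 (A = -4030 - 170*(-922) = -4030 + 156740 = 152710)
g(5 - 1*9)*(-1625) + A = (8 - (5 - 1*9))*(-1625) + 152710 = (8 - (5 - 9))*(-1625) + 152710 = (8 - 1*(-4))*(-1625) + 152710 = (8 + 4)*(-1625) + 152710 = 12*(-1625) + 152710 = -19500 + 152710 = 133210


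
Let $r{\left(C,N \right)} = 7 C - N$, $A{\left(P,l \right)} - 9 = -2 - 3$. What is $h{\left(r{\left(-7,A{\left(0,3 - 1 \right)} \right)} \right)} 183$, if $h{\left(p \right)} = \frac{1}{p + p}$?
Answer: $- \frac{183}{106} \approx -1.7264$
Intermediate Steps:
$A{\left(P,l \right)} = 4$ ($A{\left(P,l \right)} = 9 - 5 = 4$)
$r{\left(C,N \right)} = - N + 7 C$
$h{\left(p \right)} = \frac{1}{2 p}$
$h{\left(r{\left(-7,A{\left(0,3 - 1 \right)} \right)} \right)} 183 = \frac{1}{2 \left(\left(-1\right) 4 + 7 \left(-7\right)\right)} 183 = \frac{1}{2 \left(-4 - 49\right)} 183 = \frac{1}{2 \left(-53\right)} 183 = \frac{1}{2} \left(- \frac{1}{53}\right) 183 = \left(- \frac{1}{106}\right) 183 = - \frac{183}{106}$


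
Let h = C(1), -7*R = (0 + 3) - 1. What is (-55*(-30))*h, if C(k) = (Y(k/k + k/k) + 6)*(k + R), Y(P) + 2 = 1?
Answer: 41250/7 ≈ 5892.9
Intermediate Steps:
Y(P) = -1 (Y(P) = -2 + 1 = -1)
R = -2/7 (R = -((0 + 3) - 1)/7 = -(3 - 1)/7 = -⅐*2 = -2/7 ≈ -0.28571)
C(k) = -10/7 + 5*k (C(k) = (-1 + 6)*(k - 2/7) = 5*(-2/7 + k) = -10/7 + 5*k)
h = 25/7 (h = -10/7 + 5*1 = -10/7 + 5 = 25/7 ≈ 3.5714)
(-55*(-30))*h = -55*(-30)*(25/7) = 1650*(25/7) = 41250/7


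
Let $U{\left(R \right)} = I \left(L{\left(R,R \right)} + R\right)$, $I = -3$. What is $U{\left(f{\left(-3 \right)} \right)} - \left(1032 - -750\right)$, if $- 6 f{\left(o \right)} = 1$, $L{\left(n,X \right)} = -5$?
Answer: $- \frac{3533}{2} \approx -1766.5$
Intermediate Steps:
$f{\left(o \right)} = - \frac{1}{6}$ ($f{\left(o \right)} = \left(- \frac{1}{6}\right) 1 = - \frac{1}{6}$)
$U{\left(R \right)} = 15 - 3 R$ ($U{\left(R \right)} = - 3 \left(-5 + R\right) = 15 - 3 R$)
$U{\left(f{\left(-3 \right)} \right)} - \left(1032 - -750\right) = \left(15 - - \frac{1}{2}\right) - \left(1032 - -750\right) = \left(15 + \frac{1}{2}\right) - \left(1032 + 750\right) = \frac{31}{2} - 1782 = - \frac{3533}{2}$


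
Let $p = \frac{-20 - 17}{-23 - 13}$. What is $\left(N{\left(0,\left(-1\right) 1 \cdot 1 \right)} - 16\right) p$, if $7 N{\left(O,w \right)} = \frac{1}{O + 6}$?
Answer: $- \frac{24827}{1512} \approx -16.42$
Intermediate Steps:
$N{\left(O,w \right)} = \frac{1}{7 \left(6 + O\right)}$ ($N{\left(O,w \right)} = \frac{1}{7 \left(O + 6\right)} = \frac{1}{7 \left(6 + O\right)}$)
$p = \frac{37}{36}$ ($p = - \frac{37}{-36} = \left(-37\right) \left(- \frac{1}{36}\right) = \frac{37}{36} \approx 1.0278$)
$\left(N{\left(0,\left(-1\right) 1 \cdot 1 \right)} - 16\right) p = \left(\frac{1}{7 \left(6 + 0\right)} - 16\right) \frac{37}{36} = \left(\frac{1}{7 \cdot 6} - 16\right) \frac{37}{36} = \left(\frac{1}{7} \cdot \frac{1}{6} - 16\right) \frac{37}{36} = \left(\frac{1}{42} - 16\right) \frac{37}{36} = \left(- \frac{671}{42}\right) \frac{37}{36} = - \frac{24827}{1512}$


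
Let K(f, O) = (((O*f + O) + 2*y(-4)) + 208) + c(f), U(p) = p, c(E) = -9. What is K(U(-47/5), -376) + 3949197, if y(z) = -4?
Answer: 19762732/5 ≈ 3.9525e+6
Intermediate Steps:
K(f, O) = 191 + O + O*f (K(f, O) = (((O*f + O) + 2*(-4)) + 208) - 9 = (((O + O*f) - 8) + 208) - 9 = ((-8 + O + O*f) + 208) - 9 = (200 + O + O*f) - 9 = 191 + O + O*f)
K(U(-47/5), -376) + 3949197 = (191 - 376 - (-17672)/5) + 3949197 = (191 - 376 - 376*(-47/5)) + 3949197 = (191 - 376 + 17672/5) + 3949197 = 16747/5 + 3949197 = 19762732/5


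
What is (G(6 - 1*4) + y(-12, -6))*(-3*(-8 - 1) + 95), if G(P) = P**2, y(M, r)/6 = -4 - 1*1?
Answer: -3172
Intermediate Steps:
y(M, r) = -30 (y(M, r) = 6*(-4 - 1*1) = 6*(-4 - 1) = 6*(-5) = -30)
(G(6 - 1*4) + y(-12, -6))*(-3*(-8 - 1) + 95) = ((6 - 1*4)**2 - 30)*(-3*(-8 - 1) + 95) = ((6 - 4)**2 - 30)*(-3*(-9) + 95) = (2**2 - 30)*(27 + 95) = (4 - 30)*122 = -26*122 = -3172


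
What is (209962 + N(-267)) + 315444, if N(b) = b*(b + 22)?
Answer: 590821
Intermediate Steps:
N(b) = b*(22 + b)
(209962 + N(-267)) + 315444 = (209962 - 267*(22 - 267)) + 315444 = (209962 - 267*(-245)) + 315444 = (209962 + 65415) + 315444 = 275377 + 315444 = 590821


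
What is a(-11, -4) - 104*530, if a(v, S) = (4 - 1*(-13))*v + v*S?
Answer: -55263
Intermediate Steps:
a(v, S) = 17*v + S*v (a(v, S) = (4 + 13)*v + S*v = 17*v + S*v)
a(-11, -4) - 104*530 = -11*(17 - 4) - 104*530 = -11*13 - 55120 = -143 - 55120 = -55263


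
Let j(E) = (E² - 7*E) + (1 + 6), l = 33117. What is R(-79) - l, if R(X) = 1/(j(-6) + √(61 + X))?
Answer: -33117 + 1/(85 + 3*I*√2) ≈ -33117.0 - 0.00058576*I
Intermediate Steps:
j(E) = 7 + E² - 7*E (j(E) = (E² - 7*E) + 7 = 7 + E² - 7*E)
R(X) = 1/(85 + √(61 + X)) (R(X) = 1/((7 + (-6)² - 7*(-6)) + √(61 + X)) = 1/((7 + 36 + 42) + √(61 + X)) = 1/(85 + √(61 + X)))
R(-79) - l = 1/(85 + √(61 - 79)) - 1*33117 = 1/(85 + √(-18)) - 33117 = 1/(85 + 3*I*√2) - 33117 = -33117 + 1/(85 + 3*I*√2)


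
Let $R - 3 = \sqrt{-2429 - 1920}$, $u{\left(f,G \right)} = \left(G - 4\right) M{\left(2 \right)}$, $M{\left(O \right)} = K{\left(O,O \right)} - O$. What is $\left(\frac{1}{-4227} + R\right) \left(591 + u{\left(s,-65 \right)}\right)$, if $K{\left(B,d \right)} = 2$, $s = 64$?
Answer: $\frac{2497960}{1409} + 591 i \sqrt{4349} \approx 1772.9 + 38975.0 i$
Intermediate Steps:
$M{\left(O \right)} = 2 - O$
$u{\left(f,G \right)} = 0$ ($u{\left(f,G \right)} = \left(G - 4\right) \left(2 - 2\right) = \left(-4 + G\right) \left(2 - 2\right) = \left(-4 + G\right) 0 = 0$)
$R = 3 + i \sqrt{4349}$ ($R = 3 + \sqrt{-2429 - 1920} = 3 + \sqrt{-4349} = 3 + i \sqrt{4349} \approx 3.0 + 65.947 i$)
$\left(\frac{1}{-4227} + R\right) \left(591 + u{\left(s,-65 \right)}\right) = \left(\frac{1}{-4227} + \left(3 + i \sqrt{4349}\right)\right) \left(591 + 0\right) = \left(- \frac{1}{4227} + \left(3 + i \sqrt{4349}\right)\right) 591 = \left(\frac{12680}{4227} + i \sqrt{4349}\right) 591 = \frac{2497960}{1409} + 591 i \sqrt{4349}$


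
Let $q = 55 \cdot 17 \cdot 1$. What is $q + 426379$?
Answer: $427314$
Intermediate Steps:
$q = 935$ ($q = 935 \cdot 1 = 935$)
$q + 426379 = 935 + 426379 = 427314$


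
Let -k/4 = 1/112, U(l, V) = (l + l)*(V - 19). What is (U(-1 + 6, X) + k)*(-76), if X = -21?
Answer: 212819/7 ≈ 30403.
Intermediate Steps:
U(l, V) = 2*l*(-19 + V) (U(l, V) = (2*l)*(-19 + V) = 2*l*(-19 + V))
k = -1/28 (k = -4/112 = -4*1/112 = -1/28 ≈ -0.035714)
(U(-1 + 6, X) + k)*(-76) = (2*(-1 + 6)*(-19 - 21) - 1/28)*(-76) = (2*5*(-40) - 1/28)*(-76) = (-400 - 1/28)*(-76) = -11201/28*(-76) = 212819/7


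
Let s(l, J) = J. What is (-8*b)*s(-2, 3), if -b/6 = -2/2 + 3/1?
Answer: 288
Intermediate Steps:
b = -12 (b = -6*(-2/2 + 3/1) = -6*(-2*½ + 3*1) = -6*(-1 + 3) = -6*2 = -12)
(-8*b)*s(-2, 3) = -8*(-12)*3 = 96*3 = 288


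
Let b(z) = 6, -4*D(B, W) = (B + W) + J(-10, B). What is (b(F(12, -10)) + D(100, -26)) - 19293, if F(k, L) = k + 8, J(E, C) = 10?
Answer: -19308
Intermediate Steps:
F(k, L) = 8 + k
D(B, W) = -5/2 - B/4 - W/4 (D(B, W) = -((B + W) + 10)/4 = -(10 + B + W)/4 = -5/2 - B/4 - W/4)
(b(F(12, -10)) + D(100, -26)) - 19293 = (6 + (-5/2 - 1/4*100 - 1/4*(-26))) - 19293 = (6 + (-5/2 - 25 + 13/2)) - 19293 = (6 - 21) - 19293 = -15 - 19293 = -19308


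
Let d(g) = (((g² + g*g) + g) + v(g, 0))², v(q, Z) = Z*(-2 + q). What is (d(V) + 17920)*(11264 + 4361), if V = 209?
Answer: 119823405640625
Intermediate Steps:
d(g) = (g + 2*g²)² (d(g) = (((g² + g*g) + g) + 0*(-2 + g))² = (((g² + g²) + g) + 0)² = ((2*g² + g) + 0)² = ((g + 2*g²) + 0)² = (g + 2*g²)²)
(d(V) + 17920)*(11264 + 4361) = (209²*(1 + 2*209)² + 17920)*(11264 + 4361) = (43681*(1 + 418)² + 17920)*15625 = (43681*419² + 17920)*15625 = (43681*175561 + 17920)*15625 = (7668680041 + 17920)*15625 = 7668697961*15625 = 119823405640625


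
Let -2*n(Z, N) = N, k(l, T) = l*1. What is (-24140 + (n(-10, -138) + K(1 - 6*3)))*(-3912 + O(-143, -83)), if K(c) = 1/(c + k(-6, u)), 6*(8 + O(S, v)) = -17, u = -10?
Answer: 6515441729/69 ≈ 9.4427e+7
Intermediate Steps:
k(l, T) = l
O(S, v) = -65/6 (O(S, v) = -8 + (⅙)*(-17) = -8 - 17/6 = -65/6)
n(Z, N) = -N/2
K(c) = 1/(-6 + c) (K(c) = 1/(c - 6) = 1/(-6 + c))
(-24140 + (n(-10, -138) + K(1 - 6*3)))*(-3912 + O(-143, -83)) = (-24140 + (-½*(-138) + 1/(-6 + (1 - 6*3))))*(-3912 - 65/6) = (-24140 + (69 + 1/(-6 + (1 - 18))))*(-23537/6) = (-24140 + (69 + 1/(-6 - 17)))*(-23537/6) = (-24140 + (69 + 1/(-23)))*(-23537/6) = (-24140 + (69 - 1/23))*(-23537/6) = (-24140 + 1586/23)*(-23537/6) = -553634/23*(-23537/6) = 6515441729/69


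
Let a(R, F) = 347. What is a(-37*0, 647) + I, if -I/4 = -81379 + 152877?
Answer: -285645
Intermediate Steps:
I = -285992 (I = -4*(-81379 + 152877) = -4*71498 = -285992)
a(-37*0, 647) + I = 347 - 285992 = -285645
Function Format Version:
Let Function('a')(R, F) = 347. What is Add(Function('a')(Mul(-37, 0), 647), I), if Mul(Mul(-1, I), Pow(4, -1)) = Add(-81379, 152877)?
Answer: -285645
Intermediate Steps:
I = -285992 (I = Mul(-4, Add(-81379, 152877)) = Mul(-4, 71498) = -285992)
Add(Function('a')(Mul(-37, 0), 647), I) = Add(347, -285992) = -285645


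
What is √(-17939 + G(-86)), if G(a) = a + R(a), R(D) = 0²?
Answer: 5*I*√721 ≈ 134.26*I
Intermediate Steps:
R(D) = 0
G(a) = a (G(a) = a + 0 = a)
√(-17939 + G(-86)) = √(-17939 - 86) = √(-18025) = 5*I*√721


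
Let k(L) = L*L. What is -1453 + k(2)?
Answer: -1449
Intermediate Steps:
k(L) = L²
-1453 + k(2) = -1453 + 2² = -1453 + 4 = -1449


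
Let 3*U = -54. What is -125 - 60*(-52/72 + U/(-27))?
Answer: -365/3 ≈ -121.67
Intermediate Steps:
U = -18 (U = (⅓)*(-54) = -18)
-125 - 60*(-52/72 + U/(-27)) = -125 - 60*(-52/72 - 18/(-27)) = -125 - 60*(-52*1/72 - 18*(-1/27)) = -125 - 60*(-13/18 + ⅔) = -125 - 60*(-1/18) = -125 + 10/3 = -365/3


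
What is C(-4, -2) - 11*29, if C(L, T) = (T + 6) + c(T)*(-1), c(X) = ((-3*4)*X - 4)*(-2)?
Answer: -275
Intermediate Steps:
c(X) = 8 + 24*X (c(X) = (-12*X - 4)*(-2) = (-4 - 12*X)*(-2) = 8 + 24*X)
C(L, T) = -2 - 23*T (C(L, T) = (T + 6) + (8 + 24*T)*(-1) = (6 + T) + (-8 - 24*T) = -2 - 23*T)
C(-4, -2) - 11*29 = (-2 - 23*(-2)) - 11*29 = (-2 + 46) - 319 = 44 - 319 = -275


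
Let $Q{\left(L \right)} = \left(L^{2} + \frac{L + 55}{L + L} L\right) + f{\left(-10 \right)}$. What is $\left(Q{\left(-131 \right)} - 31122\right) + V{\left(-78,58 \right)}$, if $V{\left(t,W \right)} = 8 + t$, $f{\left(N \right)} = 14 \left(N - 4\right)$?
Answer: $-14265$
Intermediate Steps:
$f{\left(N \right)} = -56 + 14 N$ ($f{\left(N \right)} = 14 \left(-4 + N\right) = -56 + 14 N$)
$Q{\left(L \right)} = - \frac{337}{2} + L^{2} + \frac{L}{2}$ ($Q{\left(L \right)} = \left(L^{2} + \frac{L + 55}{L + L} L\right) + \left(-56 + 14 \left(-10\right)\right) = \left(L^{2} + \frac{55 + L}{2 L} L\right) - 196 = \left(L^{2} + \left(\frac{55}{2} + \frac{L}{2}\right)\right) - 196 = \left(\frac{55}{2} + L^{2} + \frac{L}{2}\right) - 196 = - \frac{337}{2} + L^{2} + \frac{L}{2}$)
$\left(Q{\left(-131 \right)} - 31122\right) + V{\left(-78,58 \right)} = \left(\left(- \frac{337}{2} + \left(-131\right)^{2} + \frac{1}{2} \left(-131\right)\right) - 31122\right) + \left(8 - 78\right) = \left(\left(- \frac{337}{2} + 17161 - \frac{131}{2}\right) - 31122\right) - 70 = \left(16927 - 31122\right) - 70 = -14195 - 70 = -14265$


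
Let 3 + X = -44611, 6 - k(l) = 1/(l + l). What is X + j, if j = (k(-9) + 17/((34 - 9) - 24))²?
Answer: -14282711/324 ≈ -44082.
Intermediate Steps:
k(l) = 6 - 1/(2*l) (k(l) = 6 - 1/(l + l) = 6 - 1/(2*l))
X = -44614 (X = -3 - 44611 = -44614)
j = 172225/324 (j = ((6 - ½/(-9)) + 17/((34 - 9) - 24))² = ((6 - ½*(-⅑)) + 17/(25 - 24))² = ((6 + 1/18) + 17/1)² = (109/18 + 17*1)² = (109/18 + 17)² = (415/18)² = 172225/324 ≈ 531.56)
X + j = -44614 + 172225/324 = -14282711/324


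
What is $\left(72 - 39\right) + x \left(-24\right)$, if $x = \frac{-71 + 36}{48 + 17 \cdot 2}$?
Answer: $\frac{1773}{41} \approx 43.244$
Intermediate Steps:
$x = - \frac{35}{82}$ ($x = - \frac{35}{48 + 34} = - \frac{35}{82} \approx -0.42683$)
$\left(72 - 39\right) + x \left(-24\right) = \left(72 - 39\right) - - \frac{420}{41} = 33 + \frac{420}{41} = \frac{1773}{41}$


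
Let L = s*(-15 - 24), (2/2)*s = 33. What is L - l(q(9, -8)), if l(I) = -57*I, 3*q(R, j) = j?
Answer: -1439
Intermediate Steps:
q(R, j) = j/3
s = 33
L = -1287 (L = 33*(-15 - 24) = 33*(-39) = -1287)
L - l(q(9, -8)) = -1287 - (-57)*(⅓)*(-8) = -1287 - (-57)*(-8)/3 = -1287 - 1*152 = -1287 - 152 = -1439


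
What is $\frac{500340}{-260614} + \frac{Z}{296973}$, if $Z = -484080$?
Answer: $- \frac{45790915990}{12899220237} \approx -3.5499$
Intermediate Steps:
$\frac{500340}{-260614} + \frac{Z}{296973} = \frac{500340}{-260614} - \frac{484080}{296973} = 500340 \left(- \frac{1}{260614}\right) - \frac{161360}{98991} = - \frac{250170}{130307} - \frac{161360}{98991} = - \frac{45790915990}{12899220237}$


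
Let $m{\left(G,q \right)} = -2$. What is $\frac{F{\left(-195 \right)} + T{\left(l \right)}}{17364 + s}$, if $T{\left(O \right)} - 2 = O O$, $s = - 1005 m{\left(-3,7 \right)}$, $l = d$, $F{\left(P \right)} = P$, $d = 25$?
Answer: $\frac{72}{3229} \approx 0.022298$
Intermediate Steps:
$l = 25$
$s = 2010$ ($s = \left(-1005\right) \left(-2\right) = 2010$)
$T{\left(O \right)} = 2 + O^{2}$ ($T{\left(O \right)} = 2 + O O = 2 + O^{2}$)
$\frac{F{\left(-195 \right)} + T{\left(l \right)}}{17364 + s} = \frac{-195 + \left(2 + 25^{2}\right)}{17364 + 2010} = \frac{-195 + \left(2 + 625\right)}{19374} = \left(-195 + 627\right) \frac{1}{19374} = 432 \cdot \frac{1}{19374} = \frac{72}{3229}$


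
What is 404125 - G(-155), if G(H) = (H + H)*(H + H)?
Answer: 308025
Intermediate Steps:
G(H) = 4*H² (G(H) = (2*H)*(2*H) = 4*H²)
404125 - G(-155) = 404125 - 4*(-155)² = 404125 - 4*24025 = 404125 - 1*96100 = 404125 - 96100 = 308025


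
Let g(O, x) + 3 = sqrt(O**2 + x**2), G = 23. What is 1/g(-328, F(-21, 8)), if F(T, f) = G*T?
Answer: 3/340864 + 13*sqrt(2017)/340864 ≈ 0.0017216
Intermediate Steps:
F(T, f) = 23*T
g(O, x) = -3 + sqrt(O**2 + x**2)
1/g(-328, F(-21, 8)) = 1/(-3 + sqrt((-328)**2 + (23*(-21))**2)) = 1/(-3 + sqrt(107584 + (-483)**2)) = 1/(-3 + sqrt(107584 + 233289)) = 1/(-3 + sqrt(340873)) = 1/(-3 + 13*sqrt(2017))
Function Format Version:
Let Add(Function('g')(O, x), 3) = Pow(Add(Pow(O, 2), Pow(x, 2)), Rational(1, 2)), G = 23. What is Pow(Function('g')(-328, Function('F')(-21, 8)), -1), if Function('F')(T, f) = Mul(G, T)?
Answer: Add(Rational(3, 340864), Mul(Rational(13, 340864), Pow(2017, Rational(1, 2)))) ≈ 0.0017216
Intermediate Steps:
Function('F')(T, f) = Mul(23, T)
Function('g')(O, x) = Add(-3, Pow(Add(Pow(O, 2), Pow(x, 2)), Rational(1, 2)))
Pow(Function('g')(-328, Function('F')(-21, 8)), -1) = Pow(Add(-3, Pow(Add(Pow(-328, 2), Pow(Mul(23, -21), 2)), Rational(1, 2))), -1) = Pow(Add(-3, Pow(Add(107584, Pow(-483, 2)), Rational(1, 2))), -1) = Pow(Add(-3, Pow(Add(107584, 233289), Rational(1, 2))), -1) = Pow(Add(-3, Pow(340873, Rational(1, 2))), -1) = Pow(Add(-3, Mul(13, Pow(2017, Rational(1, 2)))), -1)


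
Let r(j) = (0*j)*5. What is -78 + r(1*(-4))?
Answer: -78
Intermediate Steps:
r(j) = 0 (r(j) = 0*5 = 0)
-78 + r(1*(-4)) = -78 + 0 = -78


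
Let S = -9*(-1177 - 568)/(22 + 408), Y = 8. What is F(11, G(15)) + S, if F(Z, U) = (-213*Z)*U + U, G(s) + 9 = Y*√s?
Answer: 1815849/86 - 18736*√15 ≈ -51450.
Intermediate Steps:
G(s) = -9 + 8*√s
F(Z, U) = U - 213*U*Z (F(Z, U) = -213*U*Z + U = U - 213*U*Z)
S = 3141/86 (S = -(-15705)/430 = -9*(-349/86) = 3141/86 ≈ 36.523)
F(11, G(15)) + S = (-9 + 8*√15)*(1 - 213*11) + 3141/86 = (-9 + 8*√15)*(1 - 2343) + 3141/86 = (-9 + 8*√15)*(-2342) + 3141/86 = (21078 - 18736*√15) + 3141/86 = 1815849/86 - 18736*√15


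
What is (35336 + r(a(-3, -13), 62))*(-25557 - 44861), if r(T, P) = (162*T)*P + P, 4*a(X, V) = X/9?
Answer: -2433716498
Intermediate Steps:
a(X, V) = X/36 (a(X, V) = (X/9)/4 = X/36)
r(T, P) = P + 162*P*T (r(T, P) = 162*P*T + P = P + 162*P*T)
(35336 + r(a(-3, -13), 62))*(-25557 - 44861) = (35336 + 62*(1 + 162*((1/36)*(-3))))*(-25557 - 44861) = (35336 + 62*(1 + 162*(-1/12)))*(-70418) = (35336 + 62*(1 - 27/2))*(-70418) = (35336 + 62*(-25/2))*(-70418) = (35336 - 775)*(-70418) = 34561*(-70418) = -2433716498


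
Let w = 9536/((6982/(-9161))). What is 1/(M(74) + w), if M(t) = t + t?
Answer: -3491/43162980 ≈ -8.0880e-5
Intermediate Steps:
M(t) = 2*t
w = -43679648/3491 (w = 9536/((6982*(-1/9161))) = 9536/(-6982/9161) = 9536*(-9161/6982) = -43679648/3491 ≈ -12512.)
1/(M(74) + w) = 1/(2*74 - 43679648/3491) = 1/(148 - 43679648/3491) = 1/(-43162980/3491) = -3491/43162980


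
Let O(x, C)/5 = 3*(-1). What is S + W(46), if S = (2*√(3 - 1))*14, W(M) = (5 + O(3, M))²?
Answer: 100 + 28*√2 ≈ 139.60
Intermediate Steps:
O(x, C) = -15 (O(x, C) = 5*(3*(-1)) = 5*(-3) = -15)
W(M) = 100 (W(M) = (5 - 15)² = (-10)² = 100)
S = 28*√2 (S = (2*√2)*14 = 28*√2 ≈ 39.598)
S + W(46) = 28*√2 + 100 = 100 + 28*√2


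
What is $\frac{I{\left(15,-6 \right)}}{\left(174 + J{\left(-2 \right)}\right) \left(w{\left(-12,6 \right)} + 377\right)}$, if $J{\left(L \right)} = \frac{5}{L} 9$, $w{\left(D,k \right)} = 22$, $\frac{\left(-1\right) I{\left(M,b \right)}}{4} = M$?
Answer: $- \frac{40}{40299} \approx -0.00099258$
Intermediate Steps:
$I{\left(M,b \right)} = - 4 M$
$J{\left(L \right)} = \frac{45}{L}$
$\frac{I{\left(15,-6 \right)}}{\left(174 + J{\left(-2 \right)}\right) \left(w{\left(-12,6 \right)} + 377\right)} = \frac{\left(-4\right) 15}{\left(174 + \frac{45}{-2}\right) \left(22 + 377\right)} = - \frac{60}{\left(174 + 45 \left(- \frac{1}{2}\right)\right) 399} = - \frac{60}{\left(174 - \frac{45}{2}\right) 399} = - \frac{60}{\frac{303}{2} \cdot 399} = - \frac{60}{\frac{120897}{2}} = \left(-60\right) \frac{2}{120897} = - \frac{40}{40299}$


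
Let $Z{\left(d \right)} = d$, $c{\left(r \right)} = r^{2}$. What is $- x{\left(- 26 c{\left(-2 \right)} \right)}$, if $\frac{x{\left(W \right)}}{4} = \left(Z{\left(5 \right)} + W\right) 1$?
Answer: $396$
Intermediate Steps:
$x{\left(W \right)} = 20 + 4 W$ ($x{\left(W \right)} = 4 \left(5 + W\right) 1 = 4 \left(5 + W\right) = 20 + 4 W$)
$- x{\left(- 26 c{\left(-2 \right)} \right)} = - (20 + 4 \left(- 26 \left(-2\right)^{2}\right)) = - (20 + 4 \left(\left(-26\right) 4\right)) = - (20 + 4 \left(-104\right)) = - (20 - 416) = \left(-1\right) \left(-396\right) = 396$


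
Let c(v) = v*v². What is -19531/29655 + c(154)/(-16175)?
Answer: -21724760569/95933925 ≈ -226.46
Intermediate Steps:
c(v) = v³
-19531/29655 + c(154)/(-16175) = -19531/29655 + 154³/(-16175) = -19531*1/29655 + 3652264*(-1/16175) = -19531/29655 - 3652264/16175 = -21724760569/95933925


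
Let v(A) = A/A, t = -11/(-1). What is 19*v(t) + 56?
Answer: 75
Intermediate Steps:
t = 11 (t = -11*(-1) = 11)
v(A) = 1
19*v(t) + 56 = 19*1 + 56 = 19 + 56 = 75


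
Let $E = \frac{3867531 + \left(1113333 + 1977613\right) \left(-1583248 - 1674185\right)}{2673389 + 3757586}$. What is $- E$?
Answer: $\frac{10068545634087}{6430975} \approx 1.5656 \cdot 10^{6}$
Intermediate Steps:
$E = - \frac{10068545634087}{6430975}$ ($E = \frac{3867531 + 3090946 \left(-3257433\right)}{6430975} = \left(3867531 - 10068549501618\right) \frac{1}{6430975} = \left(-10068545634087\right) \frac{1}{6430975} = - \frac{10068545634087}{6430975} \approx -1.5656 \cdot 10^{6}$)
$- E = \left(-1\right) \left(- \frac{10068545634087}{6430975}\right) = \frac{10068545634087}{6430975}$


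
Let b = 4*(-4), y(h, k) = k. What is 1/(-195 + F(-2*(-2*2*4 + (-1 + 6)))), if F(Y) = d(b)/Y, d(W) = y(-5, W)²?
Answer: -11/2017 ≈ -0.0054536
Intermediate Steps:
b = -16
d(W) = W²
F(Y) = 256/Y (F(Y) = (-16)²/Y = 256/Y)
1/(-195 + F(-2*(-2*2*4 + (-1 + 6)))) = 1/(-195 + 256/((-2*(-2*2*4 + (-1 + 6))))) = 1/(-195 + 256/((-2*(-4*4 + 5)))) = 1/(-195 + 256/((-2*(-16 + 5)))) = 1/(-195 + 256/((-2*(-11)))) = 1/(-195 + 256/22) = 1/(-195 + 256*(1/22)) = 1/(-195 + 128/11) = 1/(-2017/11) = -11/2017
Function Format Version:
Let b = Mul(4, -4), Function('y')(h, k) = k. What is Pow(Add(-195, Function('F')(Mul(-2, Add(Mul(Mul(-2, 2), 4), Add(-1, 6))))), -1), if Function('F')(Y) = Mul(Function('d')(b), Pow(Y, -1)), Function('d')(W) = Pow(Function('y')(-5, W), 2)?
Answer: Rational(-11, 2017) ≈ -0.0054536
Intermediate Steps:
b = -16
Function('d')(W) = Pow(W, 2)
Function('F')(Y) = Mul(256, Pow(Y, -1)) (Function('F')(Y) = Mul(Pow(-16, 2), Pow(Y, -1)) = Mul(256, Pow(Y, -1)))
Pow(Add(-195, Function('F')(Mul(-2, Add(Mul(Mul(-2, 2), 4), Add(-1, 6))))), -1) = Pow(Add(-195, Mul(256, Pow(Mul(-2, Add(Mul(Mul(-2, 2), 4), Add(-1, 6))), -1))), -1) = Pow(Add(-195, Mul(256, Pow(Mul(-2, Add(Mul(-4, 4), 5)), -1))), -1) = Pow(Add(-195, Mul(256, Pow(Mul(-2, Add(-16, 5)), -1))), -1) = Pow(Add(-195, Mul(256, Pow(Mul(-2, -11), -1))), -1) = Pow(Add(-195, Mul(256, Pow(22, -1))), -1) = Pow(Add(-195, Mul(256, Rational(1, 22))), -1) = Pow(Add(-195, Rational(128, 11)), -1) = Pow(Rational(-2017, 11), -1) = Rational(-11, 2017)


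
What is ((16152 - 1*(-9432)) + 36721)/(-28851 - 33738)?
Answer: -62305/62589 ≈ -0.99546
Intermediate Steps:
((16152 - 1*(-9432)) + 36721)/(-28851 - 33738) = ((16152 + 9432) + 36721)/(-62589) = (25584 + 36721)*(-1/62589) = 62305*(-1/62589) = -62305/62589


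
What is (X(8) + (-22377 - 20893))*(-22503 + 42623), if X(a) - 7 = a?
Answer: -870290600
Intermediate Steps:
X(a) = 7 + a
(X(8) + (-22377 - 20893))*(-22503 + 42623) = ((7 + 8) + (-22377 - 20893))*(-22503 + 42623) = (15 - 43270)*20120 = -43255*20120 = -870290600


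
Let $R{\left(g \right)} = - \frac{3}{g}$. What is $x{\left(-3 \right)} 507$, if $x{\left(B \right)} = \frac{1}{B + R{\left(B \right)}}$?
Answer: $- \frac{507}{2} \approx -253.5$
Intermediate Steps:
$x{\left(B \right)} = \frac{1}{B - \frac{3}{B}}$
$x{\left(-3 \right)} 507 = - \frac{3}{-3 + \left(-3\right)^{2}} \cdot 507 = - \frac{3}{-3 + 9} \cdot 507 = - \frac{3}{6} \cdot 507 = \left(-3\right) \frac{1}{6} \cdot 507 = \left(- \frac{1}{2}\right) 507 = - \frac{507}{2}$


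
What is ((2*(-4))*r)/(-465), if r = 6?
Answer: 16/155 ≈ 0.10323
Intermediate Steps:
((2*(-4))*r)/(-465) = ((2*(-4))*6)/(-465) = -8*6*(-1/465) = -48*(-1/465) = 16/155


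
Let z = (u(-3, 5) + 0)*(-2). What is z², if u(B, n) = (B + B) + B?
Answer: 324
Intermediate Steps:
u(B, n) = 3*B (u(B, n) = 2*B + B = 3*B)
z = 18 (z = (3*(-3) + 0)*(-2) = (-9 + 0)*(-2) = -9*(-2) = 18)
z² = 18² = 324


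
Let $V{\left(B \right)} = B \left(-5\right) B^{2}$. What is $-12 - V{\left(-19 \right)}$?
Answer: $-34307$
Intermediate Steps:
$V{\left(B \right)} = - 5 B^{3}$ ($V{\left(B \right)} = - 5 B B^{2} = - 5 B^{3}$)
$-12 - V{\left(-19 \right)} = -12 - - 5 \left(-19\right)^{3} = -12 - \left(-5\right) \left(-6859\right) = -12 - 34295 = -34307$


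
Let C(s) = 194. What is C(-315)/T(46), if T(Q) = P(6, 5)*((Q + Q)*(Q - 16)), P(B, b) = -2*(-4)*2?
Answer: 97/22080 ≈ 0.0043931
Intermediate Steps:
P(B, b) = 16 (P(B, b) = 8*2 = 16)
T(Q) = 32*Q*(-16 + Q) (T(Q) = 16*((Q + Q)*(Q - 16)) = 16*((2*Q)*(-16 + Q)) = 16*(2*Q*(-16 + Q)) = 32*Q*(-16 + Q))
C(-315)/T(46) = 194/((32*46*(-16 + 46))) = 194/((32*46*30)) = 194/44160 = 194*(1/44160) = 97/22080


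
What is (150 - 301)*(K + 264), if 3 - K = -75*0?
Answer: -40317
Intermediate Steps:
K = 3 (K = 3 - (-75)*0 = 3 - 1*0 = 3 + 0 = 3)
(150 - 301)*(K + 264) = (150 - 301)*(3 + 264) = -151*267 = -40317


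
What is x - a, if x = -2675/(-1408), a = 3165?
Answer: -4453645/1408 ≈ -3163.1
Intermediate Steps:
x = 2675/1408 (x = -2675*(-1/1408) = 2675/1408 ≈ 1.8999)
x - a = 2675/1408 - 1*3165 = 2675/1408 - 3165 = -4453645/1408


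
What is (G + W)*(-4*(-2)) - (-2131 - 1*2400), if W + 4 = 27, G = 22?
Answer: 4891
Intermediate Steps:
W = 23 (W = -4 + 27 = 23)
(G + W)*(-4*(-2)) - (-2131 - 1*2400) = (22 + 23)*(-4*(-2)) - (-2131 - 1*2400) = 45*8 - (-2131 - 2400) = 360 - 1*(-4531) = 360 + 4531 = 4891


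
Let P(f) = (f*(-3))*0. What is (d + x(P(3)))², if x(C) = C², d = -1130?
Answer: 1276900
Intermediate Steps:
P(f) = 0 (P(f) = -3*f*0 = 0)
(d + x(P(3)))² = (-1130 + 0²)² = (-1130 + 0)² = (-1130)² = 1276900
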